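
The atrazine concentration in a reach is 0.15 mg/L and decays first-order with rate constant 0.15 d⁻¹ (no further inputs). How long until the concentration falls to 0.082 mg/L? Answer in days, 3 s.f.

4.03 d

t = ln(C₀/C)/k = ln(0.15/0.082)/0.15 = 0.6039/0.15 = 4.026 d.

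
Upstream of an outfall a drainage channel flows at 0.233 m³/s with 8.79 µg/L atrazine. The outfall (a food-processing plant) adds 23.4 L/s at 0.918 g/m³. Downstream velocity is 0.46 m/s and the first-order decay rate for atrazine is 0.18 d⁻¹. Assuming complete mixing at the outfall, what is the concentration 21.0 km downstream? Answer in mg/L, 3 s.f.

0.0834 mg/L

23.4 L/s = 0.0234 m³/s.
8.79 µg/L = 0.00879 mg/L.
After complete mixing, C₀ = (0.0234·0.918 + 0.233·0.00879) / 0.2564 = 0.09177 mg/L.
Travel time t = 2.1e+04 m / 0.46 m/s = 4.565e+04 s = 0.5284 d.
C = 0.09177·exp(−0.18·0.5284) = 0.09177·0.9093 = 0.08344 mg/L.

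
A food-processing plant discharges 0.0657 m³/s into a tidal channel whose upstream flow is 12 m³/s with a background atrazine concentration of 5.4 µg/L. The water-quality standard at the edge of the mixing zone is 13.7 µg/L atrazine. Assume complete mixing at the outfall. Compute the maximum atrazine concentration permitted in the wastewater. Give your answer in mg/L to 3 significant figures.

5.4 µg/L = 0.0054 mg/L.
13.7 µg/L = 0.0137 mg/L.
Mass balance: 0.0137·12.07 = 0.0657·Cₑ + 12·0.0054.
Cₑ = (0.1653 − 0.0648) / 0.0657 = 1.53 mg/L.

1.53 mg/L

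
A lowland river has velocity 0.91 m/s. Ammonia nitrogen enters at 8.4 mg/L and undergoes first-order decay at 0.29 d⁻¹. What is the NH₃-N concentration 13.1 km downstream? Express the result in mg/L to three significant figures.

8.00 mg/L

Travel time t = 13.1 km / 0.91 m/s = 1.31e+04/0.91 = 1.44e+04 s = 0.1666 d.
First-order decay: C = 8.4·exp(−0.29·0.1666) = 8.4·0.9528 = 8.004 mg/L.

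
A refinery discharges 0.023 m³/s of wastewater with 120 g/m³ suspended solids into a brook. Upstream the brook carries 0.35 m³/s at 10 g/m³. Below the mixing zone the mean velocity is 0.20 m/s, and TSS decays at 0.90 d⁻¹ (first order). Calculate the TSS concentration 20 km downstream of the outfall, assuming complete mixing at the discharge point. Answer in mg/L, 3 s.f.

After complete mixing, C₀ = (0.023·120 + 0.35·10) / 0.373 = 16.78 mg/L.
Travel time t = 2e+04 m / 0.20 m/s = 1e+05 s = 1.157 d.
C = 16.78·exp(−0.90·1.157) = 16.78·0.3529 = 5.922 mg/L.

5.92 mg/L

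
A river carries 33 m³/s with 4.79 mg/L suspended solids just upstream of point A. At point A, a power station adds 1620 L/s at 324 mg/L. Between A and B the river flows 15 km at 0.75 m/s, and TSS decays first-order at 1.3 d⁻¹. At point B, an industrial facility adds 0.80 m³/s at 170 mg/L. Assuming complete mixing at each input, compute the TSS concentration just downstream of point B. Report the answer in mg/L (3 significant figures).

1620 L/s = 1.62 m³/s.
After input A: C = (33·4.79 + 1.62·324) / 34.62 = 19.73 mg/L.
Over the 15 km reach to input B (t = 2e+04 s = 0.2315 d), decay gives C = 19.73·exp(−1.3·0.2315) = 14.6 mg/L.
After input B: C = (34.62·14.6 + 0.8·170) / 35.42 = 18.11 mg/L.

18.1 mg/L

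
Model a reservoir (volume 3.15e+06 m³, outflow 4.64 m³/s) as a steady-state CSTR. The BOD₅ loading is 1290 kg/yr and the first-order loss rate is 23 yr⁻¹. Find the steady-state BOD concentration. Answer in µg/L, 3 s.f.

Outflow Q = 4.64 m³/s × 3.156e+07 s/yr = 1.464e+08 m³/yr.
Steady-state CSTR mass balance: W = Q·C + k·V·C, so C = W/(Q + kV).
Q + kV = 1.464e+08 + 23·3.15e+06 = 2.189e+08 m³/yr.
C = 1290/2.189e+08 = 5.894e-06 kg/m³ = 0.005894 mg/L = 5.894 µg/L.

5.89 µg/L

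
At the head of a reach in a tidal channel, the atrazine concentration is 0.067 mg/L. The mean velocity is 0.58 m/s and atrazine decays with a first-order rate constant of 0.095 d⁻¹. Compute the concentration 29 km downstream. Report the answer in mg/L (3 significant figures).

Travel time t = 29 km / 0.58 m/s = 2.9e+04/0.58 = 5e+04 s = 0.5787 d.
First-order decay: C = 0.067·exp(−0.095·0.5787) = 0.067·0.9465 = 0.06342 mg/L.

0.0634 mg/L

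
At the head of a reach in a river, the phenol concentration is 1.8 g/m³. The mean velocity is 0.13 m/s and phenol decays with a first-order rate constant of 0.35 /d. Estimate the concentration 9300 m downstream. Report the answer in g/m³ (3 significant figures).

1.35 g/m³

Travel time t = 9300 m / 0.13 m/s = 9300/0.13 = 7.154e+04 s = 0.828 d.
First-order decay: C = 1.8·exp(−0.35·0.828) = 1.8·0.7484 = 1.347 g/m³.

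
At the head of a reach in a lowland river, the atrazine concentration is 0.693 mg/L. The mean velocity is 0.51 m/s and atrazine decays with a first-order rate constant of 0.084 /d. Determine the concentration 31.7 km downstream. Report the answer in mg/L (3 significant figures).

0.652 mg/L

Travel time t = 31.7 km / 0.51 m/s = 3.17e+04/0.51 = 6.216e+04 s = 0.7194 d.
First-order decay: C = 0.693·exp(−0.084·0.7194) = 0.693·0.9414 = 0.6524 mg/L.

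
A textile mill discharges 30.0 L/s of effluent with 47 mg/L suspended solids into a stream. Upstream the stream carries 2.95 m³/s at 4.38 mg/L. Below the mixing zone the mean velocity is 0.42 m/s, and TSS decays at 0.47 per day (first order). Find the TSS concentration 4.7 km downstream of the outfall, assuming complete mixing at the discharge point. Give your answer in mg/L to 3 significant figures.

4.53 mg/L

30.0 L/s = 0.03 m³/s.
After complete mixing, C₀ = (0.03·47 + 2.95·4.38) / 2.98 = 4.809 mg/L.
Travel time t = 4700 m / 0.42 m/s = 1.119e+04 s = 0.1295 d.
C = 4.809·exp(−0.47·0.1295) = 4.809·0.9409 = 4.525 mg/L.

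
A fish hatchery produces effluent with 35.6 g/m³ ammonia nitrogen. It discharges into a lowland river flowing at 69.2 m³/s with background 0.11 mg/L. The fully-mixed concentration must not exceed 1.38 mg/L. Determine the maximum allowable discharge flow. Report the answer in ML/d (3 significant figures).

222 ML/d

Mass balance at complete mixing: C_std·(Q_w + Q_r) = Q_w·C_e + Q_r·C_b.
Rearranging, Q_w = Q_r·(C_std − C_b)/(C_e − C_std) = 69.2·(1.38 − 0.11) / (35.6 − 1.38) = 2.568 m³/s.
= 221.9 ML/d.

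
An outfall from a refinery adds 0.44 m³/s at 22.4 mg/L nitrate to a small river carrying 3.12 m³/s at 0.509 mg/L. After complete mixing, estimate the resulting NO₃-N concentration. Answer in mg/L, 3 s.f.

3.21 mg/L

Flow-weighted mixing gives C = (0.44·22.4 + 3.12·0.509) / (0.44 + 3.12) = 11.44/3.56 = 3.215 mg/L.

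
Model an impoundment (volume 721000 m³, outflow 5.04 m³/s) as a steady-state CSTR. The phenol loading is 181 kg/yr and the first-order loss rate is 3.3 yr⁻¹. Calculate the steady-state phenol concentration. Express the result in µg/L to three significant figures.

1.12 µg/L

Outflow Q = 5.04 m³/s × 3.156e+07 s/yr = 1.591e+08 m³/yr.
Steady-state CSTR mass balance: W = Q·C + k·V·C, so C = W/(Q + kV).
Q + kV = 1.591e+08 + 3.3·721000 = 1.614e+08 m³/yr.
C = 181/1.614e+08 = 1.121e-06 kg/m³ = 0.001121 mg/L = 1.121 µg/L.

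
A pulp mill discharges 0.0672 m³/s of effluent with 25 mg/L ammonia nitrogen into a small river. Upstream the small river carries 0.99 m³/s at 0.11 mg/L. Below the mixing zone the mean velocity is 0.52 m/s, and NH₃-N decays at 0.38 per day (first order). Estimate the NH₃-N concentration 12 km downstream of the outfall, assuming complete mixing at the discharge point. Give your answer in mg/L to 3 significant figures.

1.53 mg/L

After complete mixing, C₀ = (0.0672·25 + 0.99·0.11) / 1.057 = 1.692 mg/L.
Travel time t = 1.2e+04 m / 0.52 m/s = 2.308e+04 s = 0.2671 d.
C = 1.692·exp(−0.38·0.2671) = 1.692·0.9035 = 1.529 mg/L.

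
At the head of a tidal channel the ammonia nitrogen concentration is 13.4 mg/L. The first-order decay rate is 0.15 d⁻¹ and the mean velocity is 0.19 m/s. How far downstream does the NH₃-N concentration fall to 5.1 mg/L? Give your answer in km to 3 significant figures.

From C = C₀·e^(−kt), t = ln(C₀/C)/k = ln(13.4/5.1)/0.15 = 0.966/0.15 = 6.44 d.
Distance = v·t = 0.19 m/s × 5.564e+05 s = 1.057e+05 m = 105.7 km.

106 km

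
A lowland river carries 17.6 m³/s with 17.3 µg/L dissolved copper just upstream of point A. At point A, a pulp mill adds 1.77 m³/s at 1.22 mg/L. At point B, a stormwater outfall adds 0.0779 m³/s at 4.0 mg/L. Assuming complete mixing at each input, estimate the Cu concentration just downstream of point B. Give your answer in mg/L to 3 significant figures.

0.143 mg/L

17.3 µg/L = 0.0173 mg/L.
After input A: C = (17.6·0.0173 + 1.77·1.22) / 19.37 = 0.1272 mg/L.
After input B: C = (19.37·0.1272 + 0.0779·4) / 19.45 = 0.1427 mg/L.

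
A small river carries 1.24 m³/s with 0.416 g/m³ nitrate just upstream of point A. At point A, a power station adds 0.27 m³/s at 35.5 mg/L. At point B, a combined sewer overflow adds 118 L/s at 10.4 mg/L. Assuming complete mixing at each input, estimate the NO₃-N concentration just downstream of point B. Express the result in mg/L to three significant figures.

After input A: C = (1.24·0.416 + 0.27·35.5) / 1.51 = 6.689 mg/L.
118 L/s = 0.118 m³/s.
After input B: C = (1.51·6.689 + 0.118·10.4) / 1.628 = 6.958 mg/L.

6.96 mg/L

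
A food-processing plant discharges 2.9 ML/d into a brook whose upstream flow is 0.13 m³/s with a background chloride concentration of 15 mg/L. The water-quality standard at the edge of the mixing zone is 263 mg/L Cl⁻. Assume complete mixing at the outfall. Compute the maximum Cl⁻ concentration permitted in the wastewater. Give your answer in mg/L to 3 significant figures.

1220 mg/L

2.9 ML/d = 0.03356 m³/s.
Mass balance: 263·0.1636 = 0.03356·Cₑ + 0.13·15.
Cₑ = (43.02 − 1.95) / 0.03356 = 1224 mg/L.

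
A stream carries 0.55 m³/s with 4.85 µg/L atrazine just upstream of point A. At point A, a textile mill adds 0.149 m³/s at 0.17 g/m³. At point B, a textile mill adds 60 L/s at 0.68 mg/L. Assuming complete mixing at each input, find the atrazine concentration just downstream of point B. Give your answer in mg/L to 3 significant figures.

4.85 µg/L = 0.00485 mg/L.
After input A: C = (0.55·0.00485 + 0.149·0.17) / 0.699 = 0.04005 mg/L.
60 L/s = 0.06 m³/s.
After input B: C = (0.699·0.04005 + 0.06·0.68) / 0.759 = 0.09064 mg/L.

0.0906 mg/L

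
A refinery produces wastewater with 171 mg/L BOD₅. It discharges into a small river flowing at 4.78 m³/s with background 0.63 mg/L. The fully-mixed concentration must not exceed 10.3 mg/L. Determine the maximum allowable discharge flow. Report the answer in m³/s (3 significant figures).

0.288 m³/s

Mass balance at complete mixing: C_std·(Q_w + Q_r) = Q_w·C_e + Q_r·C_b.
Rearranging, Q_w = Q_r·(C_std − C_b)/(C_e − C_std) = 4.78·(10.3 − 0.63) / (171 − 10.3) = 0.2876 m³/s.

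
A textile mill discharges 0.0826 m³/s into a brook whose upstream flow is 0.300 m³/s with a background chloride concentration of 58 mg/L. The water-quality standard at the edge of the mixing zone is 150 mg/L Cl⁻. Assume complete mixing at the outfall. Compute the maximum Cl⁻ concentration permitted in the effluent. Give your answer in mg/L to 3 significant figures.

484 mg/L

Mass balance: 150·0.3826 = 0.0826·Cₑ + 0.3·58.
Cₑ = (57.39 − 17.4) / 0.0826 = 484.1 mg/L.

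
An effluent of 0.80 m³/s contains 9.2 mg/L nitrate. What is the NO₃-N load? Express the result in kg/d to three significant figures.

Mass flux = Q·C = 0.8 m³/s × 9.2 g/m³ = 7.36 g/s.
= 7.36 g/s × 86.4 = 635.9 kg/d.

636 kg/d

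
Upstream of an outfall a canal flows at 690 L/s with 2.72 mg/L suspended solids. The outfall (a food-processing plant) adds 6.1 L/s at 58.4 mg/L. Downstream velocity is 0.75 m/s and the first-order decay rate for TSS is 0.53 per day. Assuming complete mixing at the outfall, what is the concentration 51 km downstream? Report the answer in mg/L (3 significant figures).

6.1 L/s = 0.0061 m³/s.
690 L/s = 0.69 m³/s.
After complete mixing, C₀ = (0.0061·58.4 + 0.69·2.72) / 0.6961 = 3.208 mg/L.
Travel time t = 5.1e+04 m / 0.75 m/s = 6.8e+04 s = 0.787 d.
C = 3.208·exp(−0.53·0.787) = 3.208·0.6589 = 2.114 mg/L.

2.11 mg/L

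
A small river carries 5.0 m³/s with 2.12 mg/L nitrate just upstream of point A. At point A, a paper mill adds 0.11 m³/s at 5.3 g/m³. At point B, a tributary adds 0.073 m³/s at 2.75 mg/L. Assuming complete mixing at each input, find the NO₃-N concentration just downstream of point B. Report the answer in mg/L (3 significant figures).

After input A: C = (5·2.12 + 0.11·5.3) / 5.11 = 2.188 mg/L.
After input B: C = (5.11·2.188 + 0.073·2.75) / 5.183 = 2.196 mg/L.

2.20 mg/L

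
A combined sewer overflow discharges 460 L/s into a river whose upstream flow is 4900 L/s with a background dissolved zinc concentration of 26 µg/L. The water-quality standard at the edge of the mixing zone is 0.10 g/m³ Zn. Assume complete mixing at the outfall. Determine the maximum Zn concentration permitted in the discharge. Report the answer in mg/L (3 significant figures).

0.888 mg/L

460 L/s = 0.46 m³/s.
4900 L/s = 4.9 m³/s.
26 µg/L = 0.026 mg/L.
Mass balance: 0.1·5.36 = 0.46·Cₑ + 4.9·0.026.
Cₑ = (0.536 − 0.1274) / 0.46 = 0.8883 mg/L.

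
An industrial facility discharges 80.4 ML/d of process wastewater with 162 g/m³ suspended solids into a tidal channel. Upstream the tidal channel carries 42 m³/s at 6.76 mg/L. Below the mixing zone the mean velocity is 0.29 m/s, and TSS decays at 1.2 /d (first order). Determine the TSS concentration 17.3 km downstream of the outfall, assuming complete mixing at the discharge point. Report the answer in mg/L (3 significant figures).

4.42 mg/L

80.4 ML/d = 0.9306 m³/s.
After complete mixing, C₀ = (0.9306·162 + 42·6.76) / 42.93 = 10.12 mg/L.
Travel time t = 1.73e+04 m / 0.29 m/s = 5.966e+04 s = 0.6905 d.
C = 10.12·exp(−1.2·0.6905) = 10.12·0.4367 = 4.421 mg/L.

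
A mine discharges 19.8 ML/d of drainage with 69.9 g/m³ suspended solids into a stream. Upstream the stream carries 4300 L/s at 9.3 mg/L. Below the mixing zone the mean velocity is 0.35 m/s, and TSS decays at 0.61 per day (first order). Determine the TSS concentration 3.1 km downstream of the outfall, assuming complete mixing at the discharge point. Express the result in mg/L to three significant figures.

19.8 ML/d = 0.2292 m³/s.
4300 L/s = 4.3 m³/s.
After complete mixing, C₀ = (0.2292·69.9 + 4.3·9.3) / 4.529 = 12.37 mg/L.
Travel time t = 3100 m / 0.35 m/s = 8857 s = 0.1025 d.
C = 12.37·exp(−0.61·0.1025) = 12.37·0.9394 = 11.62 mg/L.

11.6 mg/L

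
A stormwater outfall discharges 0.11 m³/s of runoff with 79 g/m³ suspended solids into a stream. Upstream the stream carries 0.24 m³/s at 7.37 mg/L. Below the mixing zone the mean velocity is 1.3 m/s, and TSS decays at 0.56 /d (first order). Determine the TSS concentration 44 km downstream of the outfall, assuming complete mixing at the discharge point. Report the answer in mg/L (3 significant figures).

24.0 mg/L

After complete mixing, C₀ = (0.11·79 + 0.24·7.37) / 0.35 = 29.88 mg/L.
Travel time t = 4.4e+04 m / 1.3 m/s = 3.385e+04 s = 0.3917 d.
C = 29.88·exp(−0.56·0.3917) = 29.88·0.803 = 24 mg/L.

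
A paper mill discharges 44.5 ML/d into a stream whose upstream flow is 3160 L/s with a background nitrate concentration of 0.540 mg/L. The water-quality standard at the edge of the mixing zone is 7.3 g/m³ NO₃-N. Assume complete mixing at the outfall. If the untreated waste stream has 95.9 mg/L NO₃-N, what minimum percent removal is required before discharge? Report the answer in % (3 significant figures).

49.1 %

44.5 ML/d = 0.515 m³/s.
3160 L/s = 3.16 m³/s.
Mass balance: 7.3·3.675 = 0.515·Cₑ + 3.16·0.54.
Cₑ = (26.83 − 1.706) / 0.515 = 48.78 mg/L.
Required removal = 1 − 48.78/95.9 = 49.14 %.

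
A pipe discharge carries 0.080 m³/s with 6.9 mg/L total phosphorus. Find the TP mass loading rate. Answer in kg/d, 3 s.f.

Mass flux = Q·C = 0.08 m³/s × 6.9 g/m³ = 0.552 g/s.
= 0.552 g/s × 86.4 = 47.69 kg/d.

47.7 kg/d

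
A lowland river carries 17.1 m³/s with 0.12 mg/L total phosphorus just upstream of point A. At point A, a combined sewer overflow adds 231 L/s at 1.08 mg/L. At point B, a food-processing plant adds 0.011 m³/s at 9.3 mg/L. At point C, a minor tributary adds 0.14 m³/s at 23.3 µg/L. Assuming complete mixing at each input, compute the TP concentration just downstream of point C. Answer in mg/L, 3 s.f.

231 L/s = 0.231 m³/s.
After input A: C = (17.1·0.12 + 0.231·1.08) / 17.33 = 0.1328 mg/L.
After input B: C = (17.33·0.1328 + 0.011·9.3) / 17.34 = 0.1386 mg/L.
23.3 µg/L = 0.0233 mg/L.
After input C: C = (17.34·0.1386 + 0.14·0.0233) / 17.48 = 0.1377 mg/L.

0.138 mg/L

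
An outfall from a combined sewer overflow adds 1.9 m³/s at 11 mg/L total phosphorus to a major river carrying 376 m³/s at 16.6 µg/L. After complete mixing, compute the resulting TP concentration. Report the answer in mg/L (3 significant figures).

0.0718 mg/L

16.6 µg/L = 0.0166 mg/L.
Flow-weighted mixing gives C = (1.9·11 + 376·0.0166) / (1.9 + 376) = 27.14/377.9 = 0.07182 mg/L.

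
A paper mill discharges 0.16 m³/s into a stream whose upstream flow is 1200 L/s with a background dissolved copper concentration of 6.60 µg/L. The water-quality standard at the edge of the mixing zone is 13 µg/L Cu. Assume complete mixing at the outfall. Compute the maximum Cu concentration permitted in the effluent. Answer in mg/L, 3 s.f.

0.0610 mg/L

1200 L/s = 1.2 m³/s.
6.60 µg/L = 0.0066 mg/L.
13 µg/L = 0.013 mg/L.
Mass balance: 0.013·1.36 = 0.16·Cₑ + 1.2·0.0066.
Cₑ = (0.01768 − 0.00792) / 0.16 = 0.061 mg/L.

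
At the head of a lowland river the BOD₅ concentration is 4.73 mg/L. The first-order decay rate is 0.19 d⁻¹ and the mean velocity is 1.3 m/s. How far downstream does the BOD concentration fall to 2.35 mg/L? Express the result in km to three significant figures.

414 km

From C = C₀·e^(−kt), t = ln(C₀/C)/k = ln(4.73/2.35)/0.19 = 0.6995/0.19 = 3.682 d.
Distance = v·t = 1.3 m/s × 3.181e+05 s = 4.135e+05 m = 413.5 km.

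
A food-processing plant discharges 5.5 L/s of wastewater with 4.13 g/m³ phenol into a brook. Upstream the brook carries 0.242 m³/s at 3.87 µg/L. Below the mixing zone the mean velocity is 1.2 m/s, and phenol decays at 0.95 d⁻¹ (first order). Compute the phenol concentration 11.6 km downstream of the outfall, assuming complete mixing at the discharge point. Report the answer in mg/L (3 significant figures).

5.5 L/s = 0.0055 m³/s.
3.87 µg/L = 0.00387 mg/L.
After complete mixing, C₀ = (0.0055·4.13 + 0.242·0.00387) / 0.2475 = 0.09556 mg/L.
Travel time t = 1.16e+04 m / 1.2 m/s = 9667 s = 0.1119 d.
C = 0.09556·exp(−0.95·0.1119) = 0.09556·0.8992 = 0.08593 mg/L.

0.0859 mg/L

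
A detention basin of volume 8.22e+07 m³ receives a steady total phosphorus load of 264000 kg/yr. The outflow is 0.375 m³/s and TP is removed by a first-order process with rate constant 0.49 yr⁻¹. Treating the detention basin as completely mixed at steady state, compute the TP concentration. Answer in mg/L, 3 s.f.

Outflow Q = 0.375 m³/s × 3.156e+07 s/yr = 1.183e+07 m³/yr.
Steady-state CSTR mass balance: W = Q·C + k·V·C, so C = W/(Q + kV).
Q + kV = 1.183e+07 + 0.49·8.22e+07 = 5.211e+07 m³/yr.
C = 264000/5.211e+07 = 0.005066 kg/m³ = 5.066 mg/L.

5.07 mg/L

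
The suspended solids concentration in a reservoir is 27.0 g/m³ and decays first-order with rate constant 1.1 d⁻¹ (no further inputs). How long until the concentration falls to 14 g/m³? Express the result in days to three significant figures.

0.597 d

t = ln(C₀/C)/k = ln(27.0/14)/1.1 = 0.6568/1.1 = 0.5971 d.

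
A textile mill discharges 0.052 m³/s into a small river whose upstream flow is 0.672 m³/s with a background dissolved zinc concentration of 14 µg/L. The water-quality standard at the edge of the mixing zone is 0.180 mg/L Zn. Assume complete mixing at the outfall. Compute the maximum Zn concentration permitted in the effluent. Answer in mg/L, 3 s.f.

14 µg/L = 0.014 mg/L.
Mass balance: 0.18·0.724 = 0.052·Cₑ + 0.672·0.014.
Cₑ = (0.1303 − 0.009408) / 0.052 = 2.325 mg/L.

2.33 mg/L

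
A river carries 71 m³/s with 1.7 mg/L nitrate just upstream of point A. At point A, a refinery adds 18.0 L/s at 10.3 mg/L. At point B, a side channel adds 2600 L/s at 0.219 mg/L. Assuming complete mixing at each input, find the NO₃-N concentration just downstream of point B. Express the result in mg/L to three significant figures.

18.0 L/s = 0.018 m³/s.
After input A: C = (71·1.7 + 0.018·10.3) / 71.02 = 1.702 mg/L.
2600 L/s = 2.6 m³/s.
After input B: C = (71.02·1.702 + 2.6·0.219) / 73.62 = 1.65 mg/L.

1.65 mg/L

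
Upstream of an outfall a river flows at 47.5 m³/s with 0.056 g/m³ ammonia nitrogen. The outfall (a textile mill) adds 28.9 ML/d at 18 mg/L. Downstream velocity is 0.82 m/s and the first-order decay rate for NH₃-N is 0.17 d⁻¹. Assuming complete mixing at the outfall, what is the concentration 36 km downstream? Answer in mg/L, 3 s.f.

28.9 ML/d = 0.3345 m³/s.
After complete mixing, C₀ = (0.3345·18 + 47.5·0.056) / 47.83 = 0.1815 mg/L.
Travel time t = 3.6e+04 m / 0.82 m/s = 4.39e+04 s = 0.5081 d.
C = 0.1815·exp(−0.17·0.5081) = 0.1815·0.9172 = 0.1665 mg/L.

0.166 mg/L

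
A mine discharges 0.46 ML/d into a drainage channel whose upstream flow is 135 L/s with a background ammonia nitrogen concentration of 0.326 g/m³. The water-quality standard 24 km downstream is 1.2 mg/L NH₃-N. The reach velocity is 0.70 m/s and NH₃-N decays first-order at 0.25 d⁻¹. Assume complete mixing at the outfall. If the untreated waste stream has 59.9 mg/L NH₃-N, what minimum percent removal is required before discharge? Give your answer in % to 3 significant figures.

0.46 ML/d = 0.005324 m³/s.
135 L/s = 0.135 m³/s.
Travel time to the compliance point: t = 2.4e+04/0.70 = 3.429e+04 s = 0.3968 d; decay factor exp(−0.25·0.3968) = 0.9056.
So the concentration just after mixing may be at most 1.2/0.9056 = 1.325 mg/L.
Mass balance: 1.325·0.1403 = 0.005324·Cₑ + 0.135·0.326.
Cₑ = (0.186 − 0.04401) / 0.005324 = 26.66 mg/L.
Required removal = 1 − 26.66/59.9 = 55.49 %.

55.5 %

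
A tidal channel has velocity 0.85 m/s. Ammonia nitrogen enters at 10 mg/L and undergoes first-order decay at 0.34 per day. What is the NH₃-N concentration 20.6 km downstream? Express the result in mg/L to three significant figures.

9.09 mg/L

Travel time t = 20.6 km / 0.85 m/s = 2.06e+04/0.85 = 2.424e+04 s = 0.2805 d.
First-order decay: C = 10·exp(−0.34·0.2805) = 10·0.909 = 9.09 mg/L.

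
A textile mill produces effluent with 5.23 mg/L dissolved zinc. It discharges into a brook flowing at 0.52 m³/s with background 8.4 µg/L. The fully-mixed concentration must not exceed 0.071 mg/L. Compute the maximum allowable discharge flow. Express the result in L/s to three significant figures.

6.31 L/s

8.4 µg/L = 0.0084 mg/L.
Mass balance at complete mixing: C_std·(Q_w + Q_r) = Q_w·C_e + Q_r·C_b.
Rearranging, Q_w = Q_r·(C_std − C_b)/(C_e − C_std) = 0.52·(0.071 − 0.0084) / (5.23 − 0.071) = 0.00631 m³/s.
= 6.31 L/s.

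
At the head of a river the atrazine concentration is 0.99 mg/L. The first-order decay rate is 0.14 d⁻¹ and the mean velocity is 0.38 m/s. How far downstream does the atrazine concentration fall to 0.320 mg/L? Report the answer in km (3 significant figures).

265 km

From C = C₀·e^(−kt), t = ln(C₀/C)/k = ln(0.99/0.320)/0.14 = 1.129/0.14 = 8.067 d.
Distance = v·t = 0.38 m/s × 6.97e+05 s = 2.649e+05 m = 264.9 km.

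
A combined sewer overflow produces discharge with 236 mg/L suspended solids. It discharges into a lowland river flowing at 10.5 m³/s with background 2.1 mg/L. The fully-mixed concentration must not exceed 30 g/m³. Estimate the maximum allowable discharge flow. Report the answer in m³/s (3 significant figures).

Mass balance at complete mixing: C_std·(Q_w + Q_r) = Q_w·C_e + Q_r·C_b.
Rearranging, Q_w = Q_r·(C_std − C_b)/(C_e − C_std) = 10.5·(30 − 2.1) / (236 − 30) = 1.422 m³/s.

1.42 m³/s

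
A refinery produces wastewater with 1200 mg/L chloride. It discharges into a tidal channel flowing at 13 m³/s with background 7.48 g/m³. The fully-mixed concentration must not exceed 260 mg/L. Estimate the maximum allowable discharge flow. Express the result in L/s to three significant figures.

Mass balance at complete mixing: C_std·(Q_w + Q_r) = Q_w·C_e + Q_r·C_b.
Rearranging, Q_w = Q_r·(C_std − C_b)/(C_e − C_std) = 13·(260 − 7.48) / (1200 − 260) = 3.492 m³/s.
= 3492 L/s.

3490 L/s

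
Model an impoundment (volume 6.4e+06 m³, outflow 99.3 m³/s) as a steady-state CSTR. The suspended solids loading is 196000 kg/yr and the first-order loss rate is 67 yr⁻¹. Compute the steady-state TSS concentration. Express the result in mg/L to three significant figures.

0.0550 mg/L

Outflow Q = 99.3 m³/s × 3.156e+07 s/yr = 3.134e+09 m³/yr.
Steady-state CSTR mass balance: W = Q·C + k·V·C, so C = W/(Q + kV).
Q + kV = 3.134e+09 + 67·6.4e+06 = 3.562e+09 m³/yr.
C = 196000/3.562e+09 = 5.502e-05 kg/m³ = 0.05502 mg/L.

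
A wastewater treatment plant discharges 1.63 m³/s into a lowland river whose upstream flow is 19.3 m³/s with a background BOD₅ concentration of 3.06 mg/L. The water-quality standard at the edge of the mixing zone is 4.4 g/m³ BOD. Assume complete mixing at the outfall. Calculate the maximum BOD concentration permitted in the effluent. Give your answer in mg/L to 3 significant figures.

Mass balance: 4.4·20.93 = 1.63·Cₑ + 19.3·3.06.
Cₑ = (92.09 − 59.06) / 1.63 = 20.27 mg/L.

20.3 mg/L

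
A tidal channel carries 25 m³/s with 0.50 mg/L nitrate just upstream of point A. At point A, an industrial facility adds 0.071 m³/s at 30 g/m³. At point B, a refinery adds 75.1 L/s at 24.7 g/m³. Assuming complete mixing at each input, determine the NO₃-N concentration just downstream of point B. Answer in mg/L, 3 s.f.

After input A: C = (25·0.5 + 0.071·30) / 25.07 = 0.5835 mg/L.
75.1 L/s = 0.0751 m³/s.
After input B: C = (25.07·0.5835 + 0.0751·24.7) / 25.15 = 0.6556 mg/L.

0.656 mg/L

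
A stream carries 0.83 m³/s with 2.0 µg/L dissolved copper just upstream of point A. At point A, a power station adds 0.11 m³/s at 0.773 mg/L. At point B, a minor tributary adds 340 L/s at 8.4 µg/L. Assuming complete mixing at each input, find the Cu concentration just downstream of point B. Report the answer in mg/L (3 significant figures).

2.0 µg/L = 0.002 mg/L.
After input A: C = (0.83·0.002 + 0.11·0.773) / 0.94 = 0.09222 mg/L.
340 L/s = 0.34 m³/s.
8.4 µg/L = 0.0084 mg/L.
After input B: C = (0.94·0.09222 + 0.34·0.0084) / 1.28 = 0.06996 mg/L.

0.0700 mg/L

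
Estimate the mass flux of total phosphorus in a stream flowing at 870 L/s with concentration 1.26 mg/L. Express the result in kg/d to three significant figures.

870 L/s = 0.87 m³/s.
Mass flux = Q·C = 0.87 m³/s × 1.26 g/m³ = 1.096 g/s.
= 1.096 g/s × 86.4 = 94.71 kg/d.

94.7 kg/d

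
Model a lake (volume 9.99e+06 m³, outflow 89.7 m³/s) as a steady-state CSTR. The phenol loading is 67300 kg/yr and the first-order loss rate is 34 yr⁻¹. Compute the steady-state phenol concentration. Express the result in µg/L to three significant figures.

21.2 µg/L

Outflow Q = 89.7 m³/s × 3.156e+07 s/yr = 2.831e+09 m³/yr.
Steady-state CSTR mass balance: W = Q·C + k·V·C, so C = W/(Q + kV).
Q + kV = 2.831e+09 + 34·9.99e+06 = 3.17e+09 m³/yr.
C = 67300/3.17e+09 = 2.123e-05 kg/m³ = 0.02123 mg/L = 21.23 µg/L.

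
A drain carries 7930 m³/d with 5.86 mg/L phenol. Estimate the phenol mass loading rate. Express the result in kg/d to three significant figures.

46.5 kg/d

7930 m³/d = 0.09178 m³/s.
Mass flux = Q·C = 0.09178 m³/s × 5.86 g/m³ = 0.5378 g/s.
= 0.5378 g/s × 86.4 = 46.47 kg/d.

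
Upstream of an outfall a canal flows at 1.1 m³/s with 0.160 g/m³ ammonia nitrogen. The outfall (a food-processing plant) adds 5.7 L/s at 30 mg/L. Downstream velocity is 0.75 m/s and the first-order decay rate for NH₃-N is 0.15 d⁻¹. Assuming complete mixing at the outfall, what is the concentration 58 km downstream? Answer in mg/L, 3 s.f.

5.7 L/s = 0.0057 m³/s.
After complete mixing, C₀ = (0.0057·30 + 1.1·0.16) / 1.106 = 0.3138 mg/L.
Travel time t = 5.8e+04 m / 0.75 m/s = 7.733e+04 s = 0.8951 d.
C = 0.3138·exp(−0.15·0.8951) = 0.3138·0.8744 = 0.2744 mg/L.

0.274 mg/L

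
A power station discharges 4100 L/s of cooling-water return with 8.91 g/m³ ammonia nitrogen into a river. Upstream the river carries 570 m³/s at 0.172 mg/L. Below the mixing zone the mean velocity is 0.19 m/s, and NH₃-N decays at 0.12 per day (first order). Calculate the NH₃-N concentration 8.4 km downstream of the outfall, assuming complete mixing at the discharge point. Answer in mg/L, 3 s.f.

4100 L/s = 4.1 m³/s.
After complete mixing, C₀ = (4.1·8.91 + 570·0.172) / 574.1 = 0.2344 mg/L.
Travel time t = 8400 m / 0.19 m/s = 4.421e+04 s = 0.5117 d.
C = 0.2344·exp(−0.12·0.5117) = 0.2344·0.9404 = 0.2204 mg/L.

0.220 mg/L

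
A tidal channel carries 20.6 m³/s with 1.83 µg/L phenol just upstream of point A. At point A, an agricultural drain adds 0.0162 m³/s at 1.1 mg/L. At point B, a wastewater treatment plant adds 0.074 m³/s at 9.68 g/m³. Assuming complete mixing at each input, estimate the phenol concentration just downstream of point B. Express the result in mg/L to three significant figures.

0.0373 mg/L

1.83 µg/L = 0.00183 mg/L.
After input A: C = (20.6·0.00183 + 0.0162·1.1) / 20.62 = 0.002693 mg/L.
After input B: C = (20.62·0.002693 + 0.074·9.68) / 20.69 = 0.0373 mg/L.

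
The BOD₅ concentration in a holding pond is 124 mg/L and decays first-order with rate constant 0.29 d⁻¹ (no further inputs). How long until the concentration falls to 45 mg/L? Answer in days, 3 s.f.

3.50 d

t = ln(C₀/C)/k = ln(124/45)/0.29 = 1.014/0.29 = 3.495 d.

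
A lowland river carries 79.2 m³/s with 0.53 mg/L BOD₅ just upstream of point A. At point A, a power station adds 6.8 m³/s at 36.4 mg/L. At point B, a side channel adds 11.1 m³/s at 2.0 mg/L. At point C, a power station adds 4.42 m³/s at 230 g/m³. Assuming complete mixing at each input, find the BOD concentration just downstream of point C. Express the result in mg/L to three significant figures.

After input A: C = (79.2·0.53 + 6.8·36.4) / 86 = 3.366 mg/L.
After input B: C = (86·3.366 + 11.1·2) / 97.1 = 3.21 mg/L.
After input C: C = (97.1·3.21 + 4.42·230) / 101.5 = 13.08 mg/L.

13.1 mg/L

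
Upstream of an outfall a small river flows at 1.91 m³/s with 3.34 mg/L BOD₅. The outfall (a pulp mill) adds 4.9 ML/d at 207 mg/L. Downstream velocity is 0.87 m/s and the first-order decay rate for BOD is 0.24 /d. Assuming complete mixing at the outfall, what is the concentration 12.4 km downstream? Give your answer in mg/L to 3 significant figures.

4.9 ML/d = 0.05671 m³/s.
After complete mixing, C₀ = (0.05671·207 + 1.91·3.34) / 1.967 = 9.213 mg/L.
Travel time t = 1.24e+04 m / 0.87 m/s = 1.425e+04 s = 0.165 d.
C = 9.213·exp(−0.24·0.165) = 9.213·0.9612 = 8.855 mg/L.

8.86 mg/L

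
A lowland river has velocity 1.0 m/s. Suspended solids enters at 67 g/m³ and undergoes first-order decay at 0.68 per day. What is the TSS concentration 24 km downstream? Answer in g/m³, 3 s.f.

Travel time t = 24 km / 1.0 m/s = 2.4e+04/1.0 = 2.4e+04 s = 0.2778 d.
First-order decay: C = 67·exp(−0.68·0.2778) = 67·0.8279 = 55.47 g/m³.

55.5 g/m³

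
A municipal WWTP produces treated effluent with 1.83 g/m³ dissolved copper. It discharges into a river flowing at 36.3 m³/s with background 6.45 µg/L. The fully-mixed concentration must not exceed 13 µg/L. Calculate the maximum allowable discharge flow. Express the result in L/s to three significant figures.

6.45 µg/L = 0.00645 mg/L.
13 µg/L = 0.013 mg/L.
Mass balance at complete mixing: C_std·(Q_w + Q_r) = Q_w·C_e + Q_r·C_b.
Rearranging, Q_w = Q_r·(C_std − C_b)/(C_e − C_std) = 36.3·(0.013 − 0.00645) / (1.83 − 0.013) = 0.1309 m³/s.
= 130.9 L/s.

131 L/s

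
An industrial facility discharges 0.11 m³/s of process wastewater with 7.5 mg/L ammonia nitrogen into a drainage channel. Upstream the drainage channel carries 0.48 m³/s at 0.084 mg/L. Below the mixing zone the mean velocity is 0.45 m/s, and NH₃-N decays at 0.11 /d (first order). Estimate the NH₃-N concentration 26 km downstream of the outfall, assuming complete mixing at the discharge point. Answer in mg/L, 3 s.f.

1.36 mg/L

After complete mixing, C₀ = (0.11·7.5 + 0.48·0.084) / 0.59 = 1.467 mg/L.
Travel time t = 2.6e+04 m / 0.45 m/s = 5.778e+04 s = 0.6687 d.
C = 1.467·exp(−0.11·0.6687) = 1.467·0.9291 = 1.363 mg/L.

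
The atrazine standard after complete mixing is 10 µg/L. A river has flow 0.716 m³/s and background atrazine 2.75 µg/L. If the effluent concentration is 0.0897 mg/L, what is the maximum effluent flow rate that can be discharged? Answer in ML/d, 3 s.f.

2.75 µg/L = 0.00275 mg/L.
10 µg/L = 0.01 mg/L.
Mass balance at complete mixing: C_std·(Q_w + Q_r) = Q_w·C_e + Q_r·C_b.
Rearranging, Q_w = Q_r·(C_std − C_b)/(C_e − C_std) = 0.716·(0.01 − 0.00275) / (0.0897 − 0.01) = 0.06513 m³/s.
= 5.627 ML/d.

5.63 ML/d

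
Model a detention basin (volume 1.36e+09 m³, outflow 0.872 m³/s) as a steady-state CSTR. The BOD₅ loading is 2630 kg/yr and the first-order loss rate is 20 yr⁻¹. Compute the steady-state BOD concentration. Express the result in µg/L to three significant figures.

Outflow Q = 0.872 m³/s × 3.156e+07 s/yr = 2.752e+07 m³/yr.
Steady-state CSTR mass balance: W = Q·C + k·V·C, so C = W/(Q + kV).
Q + kV = 2.752e+07 + 20·1.36e+09 = 2.723e+10 m³/yr.
C = 2630/2.723e+10 = 9.659e-08 kg/m³ = 9.659e-05 mg/L = 0.09659 µg/L.

0.0966 µg/L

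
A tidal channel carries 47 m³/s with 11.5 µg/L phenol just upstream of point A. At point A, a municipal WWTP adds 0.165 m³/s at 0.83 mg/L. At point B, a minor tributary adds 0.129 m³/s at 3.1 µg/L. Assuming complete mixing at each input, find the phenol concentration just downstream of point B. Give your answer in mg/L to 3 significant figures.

11.5 µg/L = 0.0115 mg/L.
After input A: C = (47·0.0115 + 0.165·0.83) / 47.16 = 0.01436 mg/L.
3.1 µg/L = 0.0031 mg/L.
After input B: C = (47.16·0.01436 + 0.129·0.0031) / 47.29 = 0.01433 mg/L.

0.0143 mg/L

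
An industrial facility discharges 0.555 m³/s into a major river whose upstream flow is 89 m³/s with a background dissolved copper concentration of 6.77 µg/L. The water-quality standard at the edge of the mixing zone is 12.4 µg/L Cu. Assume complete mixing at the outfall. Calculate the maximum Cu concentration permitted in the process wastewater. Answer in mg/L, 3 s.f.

6.77 µg/L = 0.00677 mg/L.
12.4 µg/L = 0.0124 mg/L.
Mass balance: 0.0124·89.56 = 0.555·Cₑ + 89·0.00677.
Cₑ = (1.11 − 0.6025) / 0.555 = 0.9152 mg/L.

0.915 mg/L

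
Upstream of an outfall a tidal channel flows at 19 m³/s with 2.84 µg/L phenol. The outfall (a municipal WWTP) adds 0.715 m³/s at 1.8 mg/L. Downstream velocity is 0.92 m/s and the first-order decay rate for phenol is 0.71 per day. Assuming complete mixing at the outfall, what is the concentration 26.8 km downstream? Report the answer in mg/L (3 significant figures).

2.84 µg/L = 0.00284 mg/L.
After complete mixing, C₀ = (0.715·1.8 + 19·0.00284) / 19.71 = 0.06802 mg/L.
Travel time t = 2.68e+04 m / 0.92 m/s = 2.913e+04 s = 0.3372 d.
C = 0.06802·exp(−0.71·0.3372) = 0.06802·0.7871 = 0.05354 mg/L.

0.0535 mg/L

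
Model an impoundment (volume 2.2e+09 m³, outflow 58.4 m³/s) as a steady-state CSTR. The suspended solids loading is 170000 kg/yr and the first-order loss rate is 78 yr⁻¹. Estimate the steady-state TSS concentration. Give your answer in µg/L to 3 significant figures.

0.980 µg/L

Outflow Q = 58.4 m³/s × 3.156e+07 s/yr = 1.843e+09 m³/yr.
Steady-state CSTR mass balance: W = Q·C + k·V·C, so C = W/(Q + kV).
Q + kV = 1.843e+09 + 78·2.2e+09 = 1.734e+11 m³/yr.
C = 170000/1.734e+11 = 9.801e-07 kg/m³ = 0.0009801 mg/L = 0.9801 µg/L.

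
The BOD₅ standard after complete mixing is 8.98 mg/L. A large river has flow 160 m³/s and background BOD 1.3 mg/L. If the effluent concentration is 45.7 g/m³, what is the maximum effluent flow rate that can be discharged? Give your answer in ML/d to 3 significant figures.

Mass balance at complete mixing: C_std·(Q_w + Q_r) = Q_w·C_e + Q_r·C_b.
Rearranging, Q_w = Q_r·(C_std − C_b)/(C_e − C_std) = 160·(8.98 − 1.3) / (45.7 − 8.98) = 33.46 m³/s.
= 2891 ML/d.

2890 ML/d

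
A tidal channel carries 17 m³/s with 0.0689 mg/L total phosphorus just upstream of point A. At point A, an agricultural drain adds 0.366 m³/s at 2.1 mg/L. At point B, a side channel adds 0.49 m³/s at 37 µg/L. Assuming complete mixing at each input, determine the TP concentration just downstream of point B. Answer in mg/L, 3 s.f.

0.110 mg/L

After input A: C = (17·0.0689 + 0.366·2.1) / 17.37 = 0.1117 mg/L.
37 µg/L = 0.037 mg/L.
After input B: C = (17.37·0.1117 + 0.49·0.037) / 17.86 = 0.1097 mg/L.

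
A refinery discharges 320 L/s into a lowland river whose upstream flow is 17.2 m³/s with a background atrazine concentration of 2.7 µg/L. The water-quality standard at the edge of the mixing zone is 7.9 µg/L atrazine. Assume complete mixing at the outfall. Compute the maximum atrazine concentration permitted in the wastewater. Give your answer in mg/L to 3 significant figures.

320 L/s = 0.32 m³/s.
2.7 µg/L = 0.0027 mg/L.
7.9 µg/L = 0.0079 mg/L.
Mass balance: 0.0079·17.52 = 0.32·Cₑ + 17.2·0.0027.
Cₑ = (0.1384 − 0.04644) / 0.32 = 0.2874 mg/L.

0.287 mg/L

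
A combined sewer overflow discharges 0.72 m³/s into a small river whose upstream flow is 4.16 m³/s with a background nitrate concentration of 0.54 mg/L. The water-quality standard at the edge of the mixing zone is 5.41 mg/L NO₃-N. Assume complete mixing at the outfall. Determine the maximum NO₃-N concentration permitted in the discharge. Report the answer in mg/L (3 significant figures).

Mass balance: 5.41·4.88 = 0.72·Cₑ + 4.16·0.54.
Cₑ = (26.4 − 2.246) / 0.72 = 33.55 mg/L.

33.5 mg/L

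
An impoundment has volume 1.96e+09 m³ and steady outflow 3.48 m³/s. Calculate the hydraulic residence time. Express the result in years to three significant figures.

Q = 3.48 m³/s × 3.156e+07 s/yr = 1.098e+08 m³/yr.
Hydraulic residence time τ = V/Q = 1.96e+09/1.098e+08 = 17.85 yr.

17.8 yr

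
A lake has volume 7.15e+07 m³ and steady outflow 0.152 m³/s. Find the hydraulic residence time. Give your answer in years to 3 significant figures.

Q = 0.152 m³/s × 3.156e+07 s/yr = 4.797e+06 m³/yr.
Hydraulic residence time τ = V/Q = 7.15e+07/4.797e+06 = 14.91 yr.

14.9 yr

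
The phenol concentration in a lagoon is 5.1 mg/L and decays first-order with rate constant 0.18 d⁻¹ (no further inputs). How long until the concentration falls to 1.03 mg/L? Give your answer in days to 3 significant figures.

t = ln(C₀/C)/k = ln(5.1/1.03)/0.18 = 1.6/0.18 = 8.887 d.

8.89 d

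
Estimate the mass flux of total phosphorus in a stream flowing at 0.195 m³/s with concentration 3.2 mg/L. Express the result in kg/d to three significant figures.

53.9 kg/d

Mass flux = Q·C = 0.195 m³/s × 3.2 g/m³ = 0.624 g/s.
= 0.624 g/s × 86.4 = 53.91 kg/d.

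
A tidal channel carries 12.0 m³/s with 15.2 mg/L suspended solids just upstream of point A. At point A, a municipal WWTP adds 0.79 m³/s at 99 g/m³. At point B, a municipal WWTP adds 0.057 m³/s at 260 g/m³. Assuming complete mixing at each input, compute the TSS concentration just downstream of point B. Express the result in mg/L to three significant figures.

After input A: C = (12·15.2 + 0.79·99) / 12.79 = 20.38 mg/L.
After input B: C = (12.79·20.38 + 0.057·260) / 12.85 = 21.44 mg/L.

21.4 mg/L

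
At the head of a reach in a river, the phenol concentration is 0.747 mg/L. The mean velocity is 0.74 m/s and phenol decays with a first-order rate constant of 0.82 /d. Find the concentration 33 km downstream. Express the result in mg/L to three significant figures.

0.489 mg/L

Travel time t = 33 km / 0.74 m/s = 3.3e+04/0.74 = 4.459e+04 s = 0.5161 d.
First-order decay: C = 0.747·exp(−0.82·0.5161) = 0.747·0.6549 = 0.4892 mg/L.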